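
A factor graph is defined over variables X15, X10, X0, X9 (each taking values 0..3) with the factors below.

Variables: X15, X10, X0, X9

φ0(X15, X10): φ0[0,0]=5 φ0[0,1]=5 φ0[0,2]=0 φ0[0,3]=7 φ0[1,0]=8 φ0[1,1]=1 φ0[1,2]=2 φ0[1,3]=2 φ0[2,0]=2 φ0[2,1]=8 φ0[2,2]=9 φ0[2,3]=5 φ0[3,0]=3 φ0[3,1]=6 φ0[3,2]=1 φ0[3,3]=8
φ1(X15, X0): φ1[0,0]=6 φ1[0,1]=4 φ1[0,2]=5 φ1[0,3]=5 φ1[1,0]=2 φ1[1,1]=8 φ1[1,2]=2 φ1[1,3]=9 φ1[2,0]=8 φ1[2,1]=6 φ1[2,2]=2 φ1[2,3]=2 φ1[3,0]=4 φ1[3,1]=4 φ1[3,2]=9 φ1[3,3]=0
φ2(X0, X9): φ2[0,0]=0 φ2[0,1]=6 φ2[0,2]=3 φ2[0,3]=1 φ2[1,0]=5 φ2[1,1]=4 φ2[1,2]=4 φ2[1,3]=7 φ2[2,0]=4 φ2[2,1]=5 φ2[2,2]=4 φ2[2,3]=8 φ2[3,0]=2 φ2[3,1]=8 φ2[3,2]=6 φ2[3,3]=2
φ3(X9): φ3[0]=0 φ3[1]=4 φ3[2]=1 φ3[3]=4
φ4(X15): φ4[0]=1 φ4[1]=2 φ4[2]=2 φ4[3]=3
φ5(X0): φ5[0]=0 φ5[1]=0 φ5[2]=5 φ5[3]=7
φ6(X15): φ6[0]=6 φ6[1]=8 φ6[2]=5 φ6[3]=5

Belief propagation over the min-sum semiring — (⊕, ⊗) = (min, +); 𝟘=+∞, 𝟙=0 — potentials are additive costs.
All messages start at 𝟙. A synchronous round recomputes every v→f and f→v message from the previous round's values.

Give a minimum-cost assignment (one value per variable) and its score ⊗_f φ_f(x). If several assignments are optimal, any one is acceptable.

init: all messages = 𝟙 over 4 values
r1 m[φ0→X15] = [0, 1, 2, 1]
r1 m[φ0→X10] = [2, 1, 0, 2]
r1 m[φ1→X15] = [4, 2, 2, 0]
r1 m[φ1→X0] = [2, 4, 2, 0]
r1 m[φ2→X0] = [0, 4, 4, 2]
r1 m[φ2→X9] = [0, 4, 3, 1]
r1 m[φ3→X9] = [0, 4, 1, 4]
r1 m[φ4→X15] = [1, 2, 2, 3]
r1 m[φ5→X0] = [0, 0, 5, 7]
r1 m[φ6→X15] = [6, 8, 5, 5]
r1 m[X15→φ0] = [0, 0, 0, 0]
r1 m[X15→φ1] = [0, 0, 0, 0]
r1 m[X15→φ4] = [0, 0, 0, 0]
r1 m[X15→φ6] = [0, 0, 0, 0]
r1 m[X10→φ0] = [0, 0, 0, 0]
r1 m[X0→φ1] = [0, 0, 0, 0]
r1 m[X0→φ2] = [0, 0, 0, 0]
r1 m[X0→φ5] = [0, 0, 0, 0]
r1 m[X9→φ2] = [0, 0, 0, 0]
r1 m[X9→φ3] = [0, 0, 0, 0]
r2 m[φ0→X15] = [0, 1, 2, 1]
r2 m[φ0→X10] = [2, 1, 0, 2]
r2 m[φ1→X15] = [4, 2, 2, 0]
r2 m[φ1→X0] = [2, 4, 2, 0]
r2 m[φ2→X0] = [0, 4, 4, 2]
r2 m[φ2→X9] = [0, 4, 3, 1]
r2 m[φ3→X9] = [0, 4, 1, 4]
r2 m[φ4→X15] = [1, 2, 2, 3]
r2 m[φ5→X0] = [0, 0, 5, 7]
r2 m[φ6→X15] = [6, 8, 5, 5]
r2 m[X15→φ0] = [11, 12, 9, 8]
r2 m[X15→φ1] = [7, 11, 9, 9]
r2 m[X15→φ4] = [10, 11, 9, 6]
r2 m[X15→φ6] = [5, 5, 6, 4]
r2 m[X10→φ0] = [0, 0, 0, 0]
r2 m[X0→φ1] = [0, 4, 9, 9]
r2 m[X0→φ2] = [2, 4, 7, 7]
r2 m[X0→φ5] = [2, 8, 6, 2]
r2 m[X9→φ2] = [0, 4, 1, 4]
r2 m[X9→φ3] = [0, 4, 3, 1]
r3 m[φ0→X15] = [0, 1, 2, 1]
r3 m[φ0→X10] = [11, 13, 9, 14]
r3 m[φ1→X15] = [6, 2, 8, 4]
r3 m[φ1→X0] = [13, 11, 11, 9]
r3 m[φ2→X0] = [0, 5, 4, 2]
r3 m[φ2→X9] = [2, 8, 5, 3]
r3 m[φ3→X9] = [0, 4, 1, 4]
r3 m[φ4→X15] = [1, 2, 2, 3]
r3 m[φ5→X0] = [0, 0, 5, 7]
r3 m[φ6→X15] = [6, 8, 5, 5]
r3 m[X15→φ0] = [11, 12, 9, 8]
r3 m[X15→φ1] = [7, 11, 9, 9]
r3 m[X15→φ4] = [10, 11, 9, 6]
r3 m[X15→φ6] = [5, 5, 6, 4]
r3 m[X10→φ0] = [0, 0, 0, 0]
r3 m[X0→φ1] = [0, 4, 9, 9]
r3 m[X0→φ2] = [2, 4, 7, 7]
r3 m[X0→φ5] = [2, 8, 6, 2]
r3 m[X9→φ2] = [0, 4, 1, 4]
r3 m[X9→φ3] = [0, 4, 3, 1]
r4 m[φ0→X15] = [0, 1, 2, 1]
r4 m[φ0→X10] = [11, 13, 9, 14]
r4 m[φ1→X15] = [6, 2, 8, 4]
r4 m[φ1→X0] = [13, 11, 11, 9]
r4 m[φ2→X0] = [0, 5, 4, 2]
r4 m[φ2→X9] = [2, 8, 5, 3]
r4 m[φ3→X9] = [0, 4, 1, 4]
r4 m[φ4→X15] = [1, 2, 2, 3]
r4 m[φ5→X0] = [0, 0, 5, 7]
r4 m[φ6→X15] = [6, 8, 5, 5]
r4 m[X15→φ0] = [13, 12, 15, 12]
r4 m[X15→φ1] = [7, 11, 9, 9]
r4 m[X15→φ4] = [12, 11, 15, 10]
r4 m[X15→φ6] = [7, 5, 12, 8]
r4 m[X10→φ0] = [0, 0, 0, 0]
r4 m[X0→φ1] = [0, 5, 9, 9]
r4 m[X0→φ2] = [13, 11, 16, 16]
r4 m[X0→φ5] = [13, 16, 15, 11]
r4 m[X9→φ2] = [0, 4, 1, 4]
r4 m[X9→φ3] = [2, 8, 5, 3]
r5 m[φ0→X15] = [0, 1, 2, 1]
r5 m[φ0→X10] = [15, 13, 13, 14]
r5 m[φ1→X15] = [6, 2, 8, 4]
r5 m[φ1→X0] = [13, 11, 11, 9]
r5 m[φ2→X0] = [0, 5, 4, 2]
r5 m[φ2→X9] = [13, 15, 15, 14]
r5 m[φ3→X9] = [0, 4, 1, 4]
r5 m[φ4→X15] = [1, 2, 2, 3]
r5 m[φ5→X0] = [0, 0, 5, 7]
r5 m[φ6→X15] = [6, 8, 5, 5]
r5 m[X15→φ0] = [13, 12, 15, 12]
r5 m[X15→φ1] = [7, 11, 9, 9]
r5 m[X15→φ4] = [12, 11, 15, 10]
r5 m[X15→φ6] = [7, 5, 12, 8]
r5 m[X10→φ0] = [0, 0, 0, 0]
r5 m[X0→φ1] = [0, 5, 9, 9]
r5 m[X0→φ2] = [13, 11, 16, 16]
r5 m[X0→φ5] = [13, 16, 15, 11]
r5 m[X9→φ2] = [0, 4, 1, 4]
r5 m[X9→φ3] = [2, 8, 5, 3]
r6 m[φ0→X15] = [0, 1, 2, 1]
r6 m[φ0→X10] = [15, 13, 13, 14]
r6 m[φ1→X15] = [6, 2, 8, 4]
r6 m[φ1→X0] = [13, 11, 11, 9]
r6 m[φ2→X0] = [0, 5, 4, 2]
r6 m[φ2→X9] = [13, 15, 15, 14]
r6 m[φ3→X9] = [0, 4, 1, 4]
r6 m[φ4→X15] = [1, 2, 2, 3]
r6 m[φ5→X0] = [0, 0, 5, 7]
r6 m[φ6→X15] = [6, 8, 5, 5]
r6 m[X15→φ0] = [13, 12, 15, 12]
r6 m[X15→φ1] = [7, 11, 9, 9]
r6 m[X15→φ4] = [12, 11, 15, 10]
r6 m[X15→φ6] = [7, 5, 12, 8]
r6 m[X10→φ0] = [0, 0, 0, 0]
r6 m[X0→φ1] = [0, 5, 9, 9]
r6 m[X0→φ2] = [13, 11, 16, 16]
r6 m[X0→φ5] = [13, 16, 15, 11]
r6 m[X9→φ2] = [0, 4, 1, 4]
r6 m[X9→φ3] = [13, 15, 15, 14]
r7 m[φ0→X15] = [0, 1, 2, 1]
r7 m[φ0→X10] = [15, 13, 13, 14]
r7 m[φ1→X15] = [6, 2, 8, 4]
r7 m[φ1→X0] = [13, 11, 11, 9]
r7 m[φ2→X0] = [0, 5, 4, 2]
r7 m[φ2→X9] = [13, 15, 15, 14]
r7 m[φ3→X9] = [0, 4, 1, 4]
r7 m[φ4→X15] = [1, 2, 2, 3]
r7 m[φ5→X0] = [0, 0, 5, 7]
r7 m[φ6→X15] = [6, 8, 5, 5]
r7 m[X15→φ0] = [13, 12, 15, 12]
r7 m[X15→φ1] = [7, 11, 9, 9]
r7 m[X15→φ4] = [12, 11, 15, 10]
r7 m[X15→φ6] = [7, 5, 12, 8]
r7 m[X10→φ0] = [0, 0, 0, 0]
r7 m[X0→φ1] = [0, 5, 9, 9]
r7 m[X0→φ2] = [13, 11, 16, 16]
r7 m[X0→φ5] = [13, 16, 15, 11]
r7 m[X9→φ2] = [0, 4, 1, 4]
r7 m[X9→φ3] = [13, 15, 15, 14]
fixed point reached at round 7
traceback from X15: (X15=0, X10=2, X0=0, X9=0), score=13

assignment: (X15=0, X10=2, X0=0, X9=0); score = 13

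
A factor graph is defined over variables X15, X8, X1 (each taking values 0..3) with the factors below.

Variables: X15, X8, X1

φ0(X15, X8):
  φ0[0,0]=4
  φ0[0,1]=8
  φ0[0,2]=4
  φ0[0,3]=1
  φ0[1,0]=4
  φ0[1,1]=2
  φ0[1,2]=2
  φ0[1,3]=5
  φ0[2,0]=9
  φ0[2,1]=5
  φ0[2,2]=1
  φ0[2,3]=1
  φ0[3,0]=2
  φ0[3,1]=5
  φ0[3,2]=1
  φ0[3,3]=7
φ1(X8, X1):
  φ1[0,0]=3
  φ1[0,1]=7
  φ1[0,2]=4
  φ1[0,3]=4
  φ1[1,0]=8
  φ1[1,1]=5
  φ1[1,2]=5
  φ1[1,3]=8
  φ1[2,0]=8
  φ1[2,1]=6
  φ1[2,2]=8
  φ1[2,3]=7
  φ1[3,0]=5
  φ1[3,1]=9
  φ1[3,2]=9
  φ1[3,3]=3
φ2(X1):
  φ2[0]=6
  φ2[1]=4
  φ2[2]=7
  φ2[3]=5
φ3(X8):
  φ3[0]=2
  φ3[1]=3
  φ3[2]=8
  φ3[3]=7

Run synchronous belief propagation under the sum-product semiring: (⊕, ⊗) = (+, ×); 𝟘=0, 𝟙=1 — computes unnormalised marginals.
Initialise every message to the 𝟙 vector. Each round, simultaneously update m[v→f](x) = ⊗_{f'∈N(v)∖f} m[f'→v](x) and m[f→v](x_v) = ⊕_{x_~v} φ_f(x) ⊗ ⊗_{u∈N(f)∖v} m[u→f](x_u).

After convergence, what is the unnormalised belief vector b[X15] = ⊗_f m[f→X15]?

b[X15] = [10408, 9258, 6149, 10881]

init: all messages = 𝟙 over 4 values
r1 m[φ0→X15] = [17, 13, 16, 15]
r1 m[φ0→X8] = [19, 20, 8, 14]
r1 m[φ1→X8] = [18, 26, 29, 26]
r1 m[φ1→X1] = [24, 27, 26, 22]
r1 m[φ2→X1] = [6, 4, 7, 5]
r1 m[φ3→X8] = [2, 3, 8, 7]
r1 m[X15→φ0] = [1, 1, 1, 1]
r1 m[X8→φ0] = [1, 1, 1, 1]
r1 m[X8→φ1] = [1, 1, 1, 1]
r1 m[X8→φ3] = [1, 1, 1, 1]
r1 m[X1→φ1] = [1, 1, 1, 1]
r1 m[X1→φ2] = [1, 1, 1, 1]
r2 m[φ0→X15] = [17, 13, 16, 15]
r2 m[φ0→X8] = [19, 20, 8, 14]
r2 m[φ1→X8] = [18, 26, 29, 26]
r2 m[φ1→X1] = [24, 27, 26, 22]
r2 m[φ2→X1] = [6, 4, 7, 5]
r2 m[φ3→X8] = [2, 3, 8, 7]
r2 m[X15→φ0] = [1, 1, 1, 1]
r2 m[X8→φ0] = [36, 78, 232, 182]
r2 m[X8→φ1] = [38, 60, 64, 98]
r2 m[X8→φ3] = [342, 520, 232, 364]
r2 m[X1→φ1] = [6, 4, 7, 5]
r2 m[X1→φ2] = [24, 27, 26, 22]
r3 m[φ0→X15] = [1878, 1674, 1128, 1968]
r3 m[φ0→X8] = [19, 20, 8, 14]
r3 m[φ1→X8] = [94, 143, 163, 144]
r3 m[φ1→X1] = [1596, 1832, 1846, 1374]
r3 m[φ2→X1] = [6, 4, 7, 5]
r3 m[φ3→X8] = [2, 3, 8, 7]
r3 m[X15→φ0] = [1, 1, 1, 1]
r3 m[X8→φ0] = [36, 78, 232, 182]
r3 m[X8→φ1] = [38, 60, 64, 98]
r3 m[X8→φ3] = [342, 520, 232, 364]
r3 m[X1→φ1] = [6, 4, 7, 5]
r3 m[X1→φ2] = [24, 27, 26, 22]
r4 m[φ0→X15] = [1878, 1674, 1128, 1968]
r4 m[φ0→X8] = [19, 20, 8, 14]
r4 m[φ1→X8] = [94, 143, 163, 144]
r4 m[φ1→X1] = [1596, 1832, 1846, 1374]
r4 m[φ2→X1] = [6, 4, 7, 5]
r4 m[φ3→X8] = [2, 3, 8, 7]
r4 m[X15→φ0] = [1, 1, 1, 1]
r4 m[X8→φ0] = [188, 429, 1304, 1008]
r4 m[X8→φ1] = [38, 60, 64, 98]
r4 m[X8→φ3] = [1786, 2860, 1304, 2016]
r4 m[X1→φ1] = [6, 4, 7, 5]
r4 m[X1→φ2] = [1596, 1832, 1846, 1374]
r5 m[φ0→X15] = [10408, 9258, 6149, 10881]
r5 m[φ0→X8] = [19, 20, 8, 14]
r5 m[φ1→X8] = [94, 143, 163, 144]
r5 m[φ1→X1] = [1596, 1832, 1846, 1374]
r5 m[φ2→X1] = [6, 4, 7, 5]
r5 m[φ3→X8] = [2, 3, 8, 7]
r5 m[X15→φ0] = [1, 1, 1, 1]
r5 m[X8→φ0] = [188, 429, 1304, 1008]
r5 m[X8→φ1] = [38, 60, 64, 98]
r5 m[X8→φ3] = [1786, 2860, 1304, 2016]
r5 m[X1→φ1] = [6, 4, 7, 5]
r5 m[X1→φ2] = [1596, 1832, 1846, 1374]
r6 m[φ0→X15] = [10408, 9258, 6149, 10881]
r6 m[φ0→X8] = [19, 20, 8, 14]
r6 m[φ1→X8] = [94, 143, 163, 144]
r6 m[φ1→X1] = [1596, 1832, 1846, 1374]
r6 m[φ2→X1] = [6, 4, 7, 5]
r6 m[φ3→X8] = [2, 3, 8, 7]
r6 m[X15→φ0] = [1, 1, 1, 1]
r6 m[X8→φ0] = [188, 429, 1304, 1008]
r6 m[X8→φ1] = [38, 60, 64, 98]
r6 m[X8→φ3] = [1786, 2860, 1304, 2016]
r6 m[X1→φ1] = [6, 4, 7, 5]
r6 m[X1→φ2] = [1596, 1832, 1846, 1374]
fixed point reached at round 6
b[X15] = ⊗ incoming = [10408, 9258, 6149, 10881]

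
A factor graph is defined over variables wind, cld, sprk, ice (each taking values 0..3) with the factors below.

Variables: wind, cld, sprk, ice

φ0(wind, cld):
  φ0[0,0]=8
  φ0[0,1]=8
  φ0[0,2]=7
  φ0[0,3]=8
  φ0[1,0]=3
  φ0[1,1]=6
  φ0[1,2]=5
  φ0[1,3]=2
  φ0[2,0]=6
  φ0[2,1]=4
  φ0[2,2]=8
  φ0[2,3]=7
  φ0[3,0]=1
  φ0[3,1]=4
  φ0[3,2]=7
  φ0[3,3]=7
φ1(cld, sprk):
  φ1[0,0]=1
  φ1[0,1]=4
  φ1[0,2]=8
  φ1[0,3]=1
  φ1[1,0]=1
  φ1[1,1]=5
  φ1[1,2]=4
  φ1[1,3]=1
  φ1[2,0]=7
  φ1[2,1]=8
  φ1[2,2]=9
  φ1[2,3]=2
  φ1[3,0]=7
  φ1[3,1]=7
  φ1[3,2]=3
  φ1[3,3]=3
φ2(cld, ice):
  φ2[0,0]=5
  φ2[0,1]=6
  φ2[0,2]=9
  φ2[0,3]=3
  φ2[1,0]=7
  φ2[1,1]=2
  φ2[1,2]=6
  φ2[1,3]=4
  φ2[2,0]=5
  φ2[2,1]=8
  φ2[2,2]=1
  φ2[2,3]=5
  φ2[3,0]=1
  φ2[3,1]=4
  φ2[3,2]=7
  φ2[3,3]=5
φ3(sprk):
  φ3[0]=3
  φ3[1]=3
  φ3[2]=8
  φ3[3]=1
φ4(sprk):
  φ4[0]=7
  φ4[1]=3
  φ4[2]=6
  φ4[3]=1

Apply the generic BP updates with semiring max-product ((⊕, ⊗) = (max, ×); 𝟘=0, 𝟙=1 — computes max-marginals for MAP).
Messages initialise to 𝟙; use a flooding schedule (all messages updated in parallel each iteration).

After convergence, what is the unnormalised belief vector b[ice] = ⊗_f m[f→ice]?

b[ice] = [17280, 27648, 27648, 17280]

init: all messages = 𝟙 over 4 values
r1 m[φ0→wind] = [8, 6, 8, 7]
r1 m[φ0→cld] = [8, 8, 8, 8]
r1 m[φ1→cld] = [8, 5, 9, 7]
r1 m[φ1→sprk] = [7, 8, 9, 3]
r1 m[φ2→cld] = [9, 7, 8, 7]
r1 m[φ2→ice] = [7, 8, 9, 5]
r1 m[φ3→sprk] = [3, 3, 8, 1]
r1 m[φ4→sprk] = [7, 3, 6, 1]
r1 m[wind→φ0] = [1, 1, 1, 1]
r1 m[cld→φ0] = [1, 1, 1, 1]
r1 m[cld→φ1] = [1, 1, 1, 1]
r1 m[cld→φ2] = [1, 1, 1, 1]
r1 m[sprk→φ1] = [1, 1, 1, 1]
r1 m[sprk→φ3] = [1, 1, 1, 1]
r1 m[sprk→φ4] = [1, 1, 1, 1]
r1 m[ice→φ2] = [1, 1, 1, 1]
r2 m[φ0→wind] = [8, 6, 8, 7]
r2 m[φ0→cld] = [8, 8, 8, 8]
r2 m[φ1→cld] = [8, 5, 9, 7]
r2 m[φ1→sprk] = [7, 8, 9, 3]
r2 m[φ2→cld] = [9, 7, 8, 7]
r2 m[φ2→ice] = [7, 8, 9, 5]
r2 m[φ3→sprk] = [3, 3, 8, 1]
r2 m[φ4→sprk] = [7, 3, 6, 1]
r2 m[wind→φ0] = [1, 1, 1, 1]
r2 m[cld→φ0] = [72, 35, 72, 49]
r2 m[cld→φ1] = [72, 56, 64, 56]
r2 m[cld→φ2] = [64, 40, 72, 56]
r2 m[sprk→φ1] = [21, 9, 48, 1]
r2 m[sprk→φ3] = [49, 24, 54, 3]
r2 m[sprk→φ4] = [21, 24, 72, 3]
r2 m[ice→φ2] = [1, 1, 1, 1]
r3 m[φ0→wind] = [576, 360, 576, 504]
r3 m[φ0→cld] = [8, 8, 8, 8]
r3 m[φ1→cld] = [384, 192, 432, 147]
r3 m[φ1→sprk] = [448, 512, 576, 168]
r3 m[φ2→cld] = [9, 7, 8, 7]
r3 m[φ2→ice] = [360, 576, 576, 360]
r3 m[φ3→sprk] = [3, 3, 8, 1]
r3 m[φ4→sprk] = [7, 3, 6, 1]
r3 m[wind→φ0] = [1, 1, 1, 1]
r3 m[cld→φ0] = [72, 35, 72, 49]
r3 m[cld→φ1] = [72, 56, 64, 56]
r3 m[cld→φ2] = [64, 40, 72, 56]
r3 m[sprk→φ1] = [21, 9, 48, 1]
r3 m[sprk→φ3] = [49, 24, 54, 3]
r3 m[sprk→φ4] = [21, 24, 72, 3]
r3 m[ice→φ2] = [1, 1, 1, 1]
r4 m[φ0→wind] = [576, 360, 576, 504]
r4 m[φ0→cld] = [8, 8, 8, 8]
r4 m[φ1→cld] = [384, 192, 432, 147]
r4 m[φ1→sprk] = [448, 512, 576, 168]
r4 m[φ2→cld] = [9, 7, 8, 7]
r4 m[φ2→ice] = [360, 576, 576, 360]
r4 m[φ3→sprk] = [3, 3, 8, 1]
r4 m[φ4→sprk] = [7, 3, 6, 1]
r4 m[wind→φ0] = [1, 1, 1, 1]
r4 m[cld→φ0] = [3456, 1344, 3456, 1029]
r4 m[cld→φ1] = [72, 56, 64, 56]
r4 m[cld→φ2] = [3072, 1536, 3456, 1176]
r4 m[sprk→φ1] = [21, 9, 48, 1]
r4 m[sprk→φ3] = [3136, 1536, 3456, 168]
r4 m[sprk→φ4] = [1344, 1536, 4608, 168]
r4 m[ice→φ2] = [1, 1, 1, 1]
r5 m[φ0→wind] = [27648, 17280, 27648, 24192]
r5 m[φ0→cld] = [8, 8, 8, 8]
r5 m[φ1→cld] = [384, 192, 432, 147]
r5 m[φ1→sprk] = [448, 512, 576, 168]
r5 m[φ2→cld] = [9, 7, 8, 7]
r5 m[φ2→ice] = [17280, 27648, 27648, 17280]
r5 m[φ3→sprk] = [3, 3, 8, 1]
r5 m[φ4→sprk] = [7, 3, 6, 1]
r5 m[wind→φ0] = [1, 1, 1, 1]
r5 m[cld→φ0] = [3456, 1344, 3456, 1029]
r5 m[cld→φ1] = [72, 56, 64, 56]
r5 m[cld→φ2] = [3072, 1536, 3456, 1176]
r5 m[sprk→φ1] = [21, 9, 48, 1]
r5 m[sprk→φ3] = [3136, 1536, 3456, 168]
r5 m[sprk→φ4] = [1344, 1536, 4608, 168]
r5 m[ice→φ2] = [1, 1, 1, 1]
r6 m[φ0→wind] = [27648, 17280, 27648, 24192]
r6 m[φ0→cld] = [8, 8, 8, 8]
r6 m[φ1→cld] = [384, 192, 432, 147]
r6 m[φ1→sprk] = [448, 512, 576, 168]
r6 m[φ2→cld] = [9, 7, 8, 7]
r6 m[φ2→ice] = [17280, 27648, 27648, 17280]
r6 m[φ3→sprk] = [3, 3, 8, 1]
r6 m[φ4→sprk] = [7, 3, 6, 1]
r6 m[wind→φ0] = [1, 1, 1, 1]
r6 m[cld→φ0] = [3456, 1344, 3456, 1029]
r6 m[cld→φ1] = [72, 56, 64, 56]
r6 m[cld→φ2] = [3072, 1536, 3456, 1176]
r6 m[sprk→φ1] = [21, 9, 48, 1]
r6 m[sprk→φ3] = [3136, 1536, 3456, 168]
r6 m[sprk→φ4] = [1344, 1536, 4608, 168]
r6 m[ice→φ2] = [1, 1, 1, 1]
fixed point reached at round 6
b[ice] = ⊗ incoming = [17280, 27648, 27648, 17280]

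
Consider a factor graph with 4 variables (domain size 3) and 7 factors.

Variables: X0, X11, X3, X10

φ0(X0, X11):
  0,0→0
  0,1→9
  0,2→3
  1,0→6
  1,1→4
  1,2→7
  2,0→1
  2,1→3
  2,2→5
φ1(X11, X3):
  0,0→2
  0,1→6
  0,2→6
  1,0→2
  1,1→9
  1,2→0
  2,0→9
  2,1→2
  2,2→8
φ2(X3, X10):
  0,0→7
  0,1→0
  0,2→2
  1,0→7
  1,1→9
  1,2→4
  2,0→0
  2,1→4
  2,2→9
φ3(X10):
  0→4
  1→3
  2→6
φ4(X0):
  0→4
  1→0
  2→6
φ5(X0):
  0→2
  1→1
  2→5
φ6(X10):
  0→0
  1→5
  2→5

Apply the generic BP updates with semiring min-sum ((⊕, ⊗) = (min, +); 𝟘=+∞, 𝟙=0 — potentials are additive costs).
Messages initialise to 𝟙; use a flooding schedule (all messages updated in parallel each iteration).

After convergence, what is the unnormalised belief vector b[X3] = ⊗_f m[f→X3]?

b[X3] = [15, 21, 9]

init: all messages = 𝟙 over 3 values
r1 m[φ0→X0] = [0, 4, 1]
r1 m[φ0→X11] = [0, 3, 3]
r1 m[φ1→X11] = [2, 0, 2]
r1 m[φ1→X3] = [2, 2, 0]
r1 m[φ2→X3] = [0, 4, 0]
r1 m[φ2→X10] = [0, 0, 2]
r1 m[φ3→X10] = [4, 3, 6]
r1 m[φ4→X0] = [4, 0, 6]
r1 m[φ5→X0] = [2, 1, 5]
r1 m[φ6→X10] = [0, 5, 5]
r1 m[X0→φ0] = [0, 0, 0]
r1 m[X0→φ4] = [0, 0, 0]
r1 m[X0→φ5] = [0, 0, 0]
r1 m[X11→φ0] = [0, 0, 0]
r1 m[X11→φ1] = [0, 0, 0]
r1 m[X3→φ1] = [0, 0, 0]
r1 m[X3→φ2] = [0, 0, 0]
r1 m[X10→φ2] = [0, 0, 0]
r1 m[X10→φ3] = [0, 0, 0]
r1 m[X10→φ6] = [0, 0, 0]
r2 m[φ0→X0] = [0, 4, 1]
r2 m[φ0→X11] = [0, 3, 3]
r2 m[φ1→X11] = [2, 0, 2]
r2 m[φ1→X3] = [2, 2, 0]
r2 m[φ2→X3] = [0, 4, 0]
r2 m[φ2→X10] = [0, 0, 2]
r2 m[φ3→X10] = [4, 3, 6]
r2 m[φ4→X0] = [4, 0, 6]
r2 m[φ5→X0] = [2, 1, 5]
r2 m[φ6→X10] = [0, 5, 5]
r2 m[X0→φ0] = [6, 1, 11]
r2 m[X0→φ4] = [2, 5, 6]
r2 m[X0→φ5] = [4, 4, 7]
r2 m[X11→φ0] = [2, 0, 2]
r2 m[X11→φ1] = [0, 3, 3]
r2 m[X3→φ1] = [0, 4, 0]
r2 m[X3→φ2] = [2, 2, 0]
r2 m[X10→φ2] = [4, 8, 11]
r2 m[X10→φ3] = [0, 5, 7]
r2 m[X10→φ6] = [4, 3, 8]
r3 m[φ0→X0] = [2, 4, 3]
r3 m[φ0→X11] = [6, 5, 8]
r3 m[φ1→X11] = [2, 0, 6]
r3 m[φ1→X3] = [2, 5, 3]
r3 m[φ2→X3] = [8, 11, 4]
r3 m[φ2→X10] = [0, 2, 4]
r3 m[φ3→X10] = [4, 3, 6]
r3 m[φ4→X0] = [4, 0, 6]
r3 m[φ5→X0] = [2, 1, 5]
r3 m[φ6→X10] = [0, 5, 5]
r3 m[X0→φ0] = [6, 1, 11]
r3 m[X0→φ4] = [2, 5, 6]
r3 m[X0→φ5] = [4, 4, 7]
r3 m[X11→φ0] = [2, 0, 2]
r3 m[X11→φ1] = [0, 3, 3]
r3 m[X3→φ1] = [0, 4, 0]
r3 m[X3→φ2] = [2, 2, 0]
r3 m[X10→φ2] = [4, 8, 11]
r3 m[X10→φ3] = [0, 5, 7]
r3 m[X10→φ6] = [4, 3, 8]
r4 m[φ0→X0] = [2, 4, 3]
r4 m[φ0→X11] = [6, 5, 8]
r4 m[φ1→X11] = [2, 0, 6]
r4 m[φ1→X3] = [2, 5, 3]
r4 m[φ2→X3] = [8, 11, 4]
r4 m[φ2→X10] = [0, 2, 4]
r4 m[φ3→X10] = [4, 3, 6]
r4 m[φ4→X0] = [4, 0, 6]
r4 m[φ5→X0] = [2, 1, 5]
r4 m[φ6→X10] = [0, 5, 5]
r4 m[X0→φ0] = [6, 1, 11]
r4 m[X0→φ4] = [4, 5, 8]
r4 m[X0→φ5] = [6, 4, 9]
r4 m[X11→φ0] = [2, 0, 6]
r4 m[X11→φ1] = [6, 5, 8]
r4 m[X3→φ1] = [8, 11, 4]
r4 m[X3→φ2] = [2, 5, 3]
r4 m[X10→φ2] = [4, 8, 11]
r4 m[X10→φ3] = [0, 7, 9]
r4 m[X10→φ6] = [4, 5, 10]
r5 m[φ0→X0] = [2, 4, 3]
r5 m[φ0→X11] = [6, 5, 8]
r5 m[φ1→X11] = [10, 4, 12]
r5 m[φ1→X3] = [7, 10, 5]
r5 m[φ2→X3] = [8, 11, 4]
r5 m[φ2→X10] = [3, 2, 4]
r5 m[φ3→X10] = [4, 3, 6]
r5 m[φ4→X0] = [4, 0, 6]
r5 m[φ5→X0] = [2, 1, 5]
r5 m[φ6→X10] = [0, 5, 5]
r5 m[X0→φ0] = [6, 1, 11]
r5 m[X0→φ4] = [4, 5, 8]
r5 m[X0→φ5] = [6, 4, 9]
r5 m[X11→φ0] = [2, 0, 6]
r5 m[X11→φ1] = [6, 5, 8]
r5 m[X3→φ1] = [8, 11, 4]
r5 m[X3→φ2] = [2, 5, 3]
r5 m[X10→φ2] = [4, 8, 11]
r5 m[X10→φ3] = [0, 7, 9]
r5 m[X10→φ6] = [4, 5, 10]
r6 m[φ0→X0] = [2, 4, 3]
r6 m[φ0→X11] = [6, 5, 8]
r6 m[φ1→X11] = [10, 4, 12]
r6 m[φ1→X3] = [7, 10, 5]
r6 m[φ2→X3] = [8, 11, 4]
r6 m[φ2→X10] = [3, 2, 4]
r6 m[φ3→X10] = [4, 3, 6]
r6 m[φ4→X0] = [4, 0, 6]
r6 m[φ5→X0] = [2, 1, 5]
r6 m[φ6→X10] = [0, 5, 5]
r6 m[X0→φ0] = [6, 1, 11]
r6 m[X0→φ4] = [4, 5, 8]
r6 m[X0→φ5] = [6, 4, 9]
r6 m[X11→φ0] = [10, 4, 12]
r6 m[X11→φ1] = [6, 5, 8]
r6 m[X3→φ1] = [8, 11, 4]
r6 m[X3→φ2] = [7, 10, 5]
r6 m[X10→φ2] = [4, 8, 11]
r6 m[X10→φ3] = [3, 7, 9]
r6 m[X10→φ6] = [7, 5, 10]
r7 m[φ0→X0] = [10, 8, 7]
r7 m[φ0→X11] = [6, 5, 8]
r7 m[φ1→X11] = [10, 4, 12]
r7 m[φ1→X3] = [7, 10, 5]
r7 m[φ2→X3] = [8, 11, 4]
r7 m[φ2→X10] = [5, 7, 9]
r7 m[φ3→X10] = [4, 3, 6]
r7 m[φ4→X0] = [4, 0, 6]
r7 m[φ5→X0] = [2, 1, 5]
r7 m[φ6→X10] = [0, 5, 5]
r7 m[X0→φ0] = [6, 1, 11]
r7 m[X0→φ4] = [4, 5, 8]
r7 m[X0→φ5] = [6, 4, 9]
r7 m[X11→φ0] = [10, 4, 12]
r7 m[X11→φ1] = [6, 5, 8]
r7 m[X3→φ1] = [8, 11, 4]
r7 m[X3→φ2] = [7, 10, 5]
r7 m[X10→φ2] = [4, 8, 11]
r7 m[X10→φ3] = [3, 7, 9]
r7 m[X10→φ6] = [7, 5, 10]
r8 m[φ0→X0] = [10, 8, 7]
r8 m[φ0→X11] = [6, 5, 8]
r8 m[φ1→X11] = [10, 4, 12]
r8 m[φ1→X3] = [7, 10, 5]
r8 m[φ2→X3] = [8, 11, 4]
r8 m[φ2→X10] = [5, 7, 9]
r8 m[φ3→X10] = [4, 3, 6]
r8 m[φ4→X0] = [4, 0, 6]
r8 m[φ5→X0] = [2, 1, 5]
r8 m[φ6→X10] = [0, 5, 5]
r8 m[X0→φ0] = [6, 1, 11]
r8 m[X0→φ4] = [12, 9, 12]
r8 m[X0→φ5] = [14, 8, 13]
r8 m[X11→φ0] = [10, 4, 12]
r8 m[X11→φ1] = [6, 5, 8]
r8 m[X3→φ1] = [8, 11, 4]
r8 m[X3→φ2] = [7, 10, 5]
r8 m[X10→φ2] = [4, 8, 11]
r8 m[X10→φ3] = [5, 12, 14]
r8 m[X10→φ6] = [9, 10, 15]
r9 m[φ0→X0] = [10, 8, 7]
r9 m[φ0→X11] = [6, 5, 8]
r9 m[φ1→X11] = [10, 4, 12]
r9 m[φ1→X3] = [7, 10, 5]
r9 m[φ2→X3] = [8, 11, 4]
r9 m[φ2→X10] = [5, 7, 9]
r9 m[φ3→X10] = [4, 3, 6]
r9 m[φ4→X0] = [4, 0, 6]
r9 m[φ5→X0] = [2, 1, 5]
r9 m[φ6→X10] = [0, 5, 5]
r9 m[X0→φ0] = [6, 1, 11]
r9 m[X0→φ4] = [12, 9, 12]
r9 m[X0→φ5] = [14, 8, 13]
r9 m[X11→φ0] = [10, 4, 12]
r9 m[X11→φ1] = [6, 5, 8]
r9 m[X3→φ1] = [8, 11, 4]
r9 m[X3→φ2] = [7, 10, 5]
r9 m[X10→φ2] = [4, 8, 11]
r9 m[X10→φ3] = [5, 12, 14]
r9 m[X10→φ6] = [9, 10, 15]
fixed point reached at round 9
b[X3] = ⊗ incoming = [15, 21, 9]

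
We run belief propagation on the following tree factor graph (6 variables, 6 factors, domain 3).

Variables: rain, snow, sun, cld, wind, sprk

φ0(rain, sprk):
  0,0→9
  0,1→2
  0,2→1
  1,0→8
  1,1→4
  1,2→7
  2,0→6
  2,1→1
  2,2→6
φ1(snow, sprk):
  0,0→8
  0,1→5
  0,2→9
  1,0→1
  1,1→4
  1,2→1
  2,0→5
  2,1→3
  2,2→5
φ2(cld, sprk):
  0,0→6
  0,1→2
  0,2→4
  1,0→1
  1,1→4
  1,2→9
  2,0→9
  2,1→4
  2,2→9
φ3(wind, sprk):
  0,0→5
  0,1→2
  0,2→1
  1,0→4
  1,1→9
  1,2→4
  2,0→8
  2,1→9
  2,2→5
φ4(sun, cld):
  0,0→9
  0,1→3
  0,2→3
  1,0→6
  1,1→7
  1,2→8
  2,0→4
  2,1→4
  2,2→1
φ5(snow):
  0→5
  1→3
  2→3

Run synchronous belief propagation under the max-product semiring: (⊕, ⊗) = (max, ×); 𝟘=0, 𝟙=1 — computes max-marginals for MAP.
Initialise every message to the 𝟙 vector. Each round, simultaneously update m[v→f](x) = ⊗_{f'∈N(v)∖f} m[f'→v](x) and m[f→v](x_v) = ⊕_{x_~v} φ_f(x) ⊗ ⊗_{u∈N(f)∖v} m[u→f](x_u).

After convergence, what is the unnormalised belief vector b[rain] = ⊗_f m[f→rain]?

b[rain] = [207360, 184320, 138240]

init: all messages = 𝟙 over 3 values
r1 m[φ0→rain] = [9, 8, 6]
r1 m[φ0→sprk] = [9, 4, 7]
r1 m[φ1→snow] = [9, 4, 5]
r1 m[φ1→sprk] = [8, 5, 9]
r1 m[φ2→cld] = [6, 9, 9]
r1 m[φ2→sprk] = [9, 4, 9]
r1 m[φ3→wind] = [5, 9, 9]
r1 m[φ3→sprk] = [8, 9, 5]
r1 m[φ4→sun] = [9, 8, 4]
r1 m[φ4→cld] = [9, 7, 8]
r1 m[φ5→snow] = [5, 3, 3]
r1 m[rain→φ0] = [1, 1, 1]
r1 m[snow→φ1] = [1, 1, 1]
r1 m[snow→φ5] = [1, 1, 1]
r1 m[sun→φ4] = [1, 1, 1]
r1 m[cld→φ2] = [1, 1, 1]
r1 m[cld→φ4] = [1, 1, 1]
r1 m[wind→φ3] = [1, 1, 1]
r1 m[sprk→φ0] = [1, 1, 1]
r1 m[sprk→φ1] = [1, 1, 1]
r1 m[sprk→φ2] = [1, 1, 1]
r1 m[sprk→φ3] = [1, 1, 1]
r2 m[φ0→rain] = [9, 8, 6]
r2 m[φ0→sprk] = [9, 4, 7]
r2 m[φ1→snow] = [9, 4, 5]
r2 m[φ1→sprk] = [8, 5, 9]
r2 m[φ2→cld] = [6, 9, 9]
r2 m[φ2→sprk] = [9, 4, 9]
r2 m[φ3→wind] = [5, 9, 9]
r2 m[φ3→sprk] = [8, 9, 5]
r2 m[φ4→sun] = [9, 8, 4]
r2 m[φ4→cld] = [9, 7, 8]
r2 m[φ5→snow] = [5, 3, 3]
r2 m[rain→φ0] = [1, 1, 1]
r2 m[snow→φ1] = [5, 3, 3]
r2 m[snow→φ5] = [9, 4, 5]
r2 m[sun→φ4] = [1, 1, 1]
r2 m[cld→φ2] = [9, 7, 8]
r2 m[cld→φ4] = [6, 9, 9]
r2 m[wind→φ3] = [1, 1, 1]
r2 m[sprk→φ0] = [576, 180, 405]
r2 m[sprk→φ1] = [648, 144, 315]
r2 m[sprk→φ2] = [576, 180, 315]
r2 m[sprk→φ3] = [648, 80, 567]
r3 m[φ0→rain] = [5184, 4608, 3456]
r3 m[φ0→sprk] = [9, 4, 7]
r3 m[φ1→snow] = [5184, 648, 3240]
r3 m[φ1→sprk] = [40, 25, 45]
r3 m[φ2→cld] = [3456, 2835, 5184]
r3 m[φ2→sprk] = [72, 32, 72]
r3 m[φ3→wind] = [3240, 2592, 5184]
r3 m[φ3→sprk] = [8, 9, 5]
r3 m[φ4→sun] = [54, 72, 36]
r3 m[φ4→cld] = [9, 7, 8]
r3 m[φ5→snow] = [5, 3, 3]
r3 m[rain→φ0] = [1, 1, 1]
r3 m[snow→φ1] = [5, 3, 3]
r3 m[snow→φ5] = [9, 4, 5]
r3 m[sun→φ4] = [1, 1, 1]
r3 m[cld→φ2] = [9, 7, 8]
r3 m[cld→φ4] = [6, 9, 9]
r3 m[wind→φ3] = [1, 1, 1]
r3 m[sprk→φ0] = [576, 180, 405]
r3 m[sprk→φ1] = [648, 144, 315]
r3 m[sprk→φ2] = [576, 180, 315]
r3 m[sprk→φ3] = [648, 80, 567]
r4 m[φ0→rain] = [5184, 4608, 3456]
r4 m[φ0→sprk] = [9, 4, 7]
r4 m[φ1→snow] = [5184, 648, 3240]
r4 m[φ1→sprk] = [40, 25, 45]
r4 m[φ2→cld] = [3456, 2835, 5184]
r4 m[φ2→sprk] = [72, 32, 72]
r4 m[φ3→wind] = [3240, 2592, 5184]
r4 m[φ3→sprk] = [8, 9, 5]
r4 m[φ4→sun] = [54, 72, 36]
r4 m[φ4→cld] = [9, 7, 8]
r4 m[φ5→snow] = [5, 3, 3]
r4 m[rain→φ0] = [1, 1, 1]
r4 m[snow→φ1] = [5, 3, 3]
r4 m[snow→φ5] = [5184, 648, 3240]
r4 m[sun→φ4] = [1, 1, 1]
r4 m[cld→φ2] = [9, 7, 8]
r4 m[cld→φ4] = [3456, 2835, 5184]
r4 m[wind→φ3] = [1, 1, 1]
r4 m[sprk→φ0] = [23040, 7200, 16200]
r4 m[sprk→φ1] = [5184, 1152, 2520]
r4 m[sprk→φ2] = [2880, 900, 1575]
r4 m[sprk→φ3] = [25920, 3200, 22680]
r5 m[φ0→rain] = [207360, 184320, 138240]
r5 m[φ0→sprk] = [9, 4, 7]
r5 m[φ1→snow] = [41472, 5184, 25920]
r5 m[φ1→sprk] = [40, 25, 45]
r5 m[φ2→cld] = [17280, 14175, 25920]
r5 m[φ2→sprk] = [72, 32, 72]
r5 m[φ3→wind] = [129600, 103680, 207360]
r5 m[φ3→sprk] = [8, 9, 5]
r5 m[φ4→sun] = [31104, 41472, 13824]
r5 m[φ4→cld] = [9, 7, 8]
r5 m[φ5→snow] = [5, 3, 3]
r5 m[rain→φ0] = [1, 1, 1]
r5 m[snow→φ1] = [5, 3, 3]
r5 m[snow→φ5] = [5184, 648, 3240]
r5 m[sun→φ4] = [1, 1, 1]
r5 m[cld→φ2] = [9, 7, 8]
r5 m[cld→φ4] = [3456, 2835, 5184]
r5 m[wind→φ3] = [1, 1, 1]
r5 m[sprk→φ0] = [23040, 7200, 16200]
r5 m[sprk→φ1] = [5184, 1152, 2520]
r5 m[sprk→φ2] = [2880, 900, 1575]
r5 m[sprk→φ3] = [25920, 3200, 22680]
r6 m[φ0→rain] = [207360, 184320, 138240]
r6 m[φ0→sprk] = [9, 4, 7]
r6 m[φ1→snow] = [41472, 5184, 25920]
r6 m[φ1→sprk] = [40, 25, 45]
r6 m[φ2→cld] = [17280, 14175, 25920]
r6 m[φ2→sprk] = [72, 32, 72]
r6 m[φ3→wind] = [129600, 103680, 207360]
r6 m[φ3→sprk] = [8, 9, 5]
r6 m[φ4→sun] = [31104, 41472, 13824]
r6 m[φ4→cld] = [9, 7, 8]
r6 m[φ5→snow] = [5, 3, 3]
r6 m[rain→φ0] = [1, 1, 1]
r6 m[snow→φ1] = [5, 3, 3]
r6 m[snow→φ5] = [41472, 5184, 25920]
r6 m[sun→φ4] = [1, 1, 1]
r6 m[cld→φ2] = [9, 7, 8]
r6 m[cld→φ4] = [17280, 14175, 25920]
r6 m[wind→φ3] = [1, 1, 1]
r6 m[sprk→φ0] = [23040, 7200, 16200]
r6 m[sprk→φ1] = [5184, 1152, 2520]
r6 m[sprk→φ2] = [2880, 900, 1575]
r6 m[sprk→φ3] = [25920, 3200, 22680]
r7 m[φ0→rain] = [207360, 184320, 138240]
r7 m[φ0→sprk] = [9, 4, 7]
r7 m[φ1→snow] = [41472, 5184, 25920]
r7 m[φ1→sprk] = [40, 25, 45]
r7 m[φ2→cld] = [17280, 14175, 25920]
r7 m[φ2→sprk] = [72, 32, 72]
r7 m[φ3→wind] = [129600, 103680, 207360]
r7 m[φ3→sprk] = [8, 9, 5]
r7 m[φ4→sun] = [155520, 207360, 69120]
r7 m[φ4→cld] = [9, 7, 8]
r7 m[φ5→snow] = [5, 3, 3]
r7 m[rain→φ0] = [1, 1, 1]
r7 m[snow→φ1] = [5, 3, 3]
r7 m[snow→φ5] = [41472, 5184, 25920]
r7 m[sun→φ4] = [1, 1, 1]
r7 m[cld→φ2] = [9, 7, 8]
r7 m[cld→φ4] = [17280, 14175, 25920]
r7 m[wind→φ3] = [1, 1, 1]
r7 m[sprk→φ0] = [23040, 7200, 16200]
r7 m[sprk→φ1] = [5184, 1152, 2520]
r7 m[sprk→φ2] = [2880, 900, 1575]
r7 m[sprk→φ3] = [25920, 3200, 22680]
r8 m[φ0→rain] = [207360, 184320, 138240]
r8 m[φ0→sprk] = [9, 4, 7]
r8 m[φ1→snow] = [41472, 5184, 25920]
r8 m[φ1→sprk] = [40, 25, 45]
r8 m[φ2→cld] = [17280, 14175, 25920]
r8 m[φ2→sprk] = [72, 32, 72]
r8 m[φ3→wind] = [129600, 103680, 207360]
r8 m[φ3→sprk] = [8, 9, 5]
r8 m[φ4→sun] = [155520, 207360, 69120]
r8 m[φ4→cld] = [9, 7, 8]
r8 m[φ5→snow] = [5, 3, 3]
r8 m[rain→φ0] = [1, 1, 1]
r8 m[snow→φ1] = [5, 3, 3]
r8 m[snow→φ5] = [41472, 5184, 25920]
r8 m[sun→φ4] = [1, 1, 1]
r8 m[cld→φ2] = [9, 7, 8]
r8 m[cld→φ4] = [17280, 14175, 25920]
r8 m[wind→φ3] = [1, 1, 1]
r8 m[sprk→φ0] = [23040, 7200, 16200]
r8 m[sprk→φ1] = [5184, 1152, 2520]
r8 m[sprk→φ2] = [2880, 900, 1575]
r8 m[sprk→φ3] = [25920, 3200, 22680]
fixed point reached at round 8
b[rain] = ⊗ incoming = [207360, 184320, 138240]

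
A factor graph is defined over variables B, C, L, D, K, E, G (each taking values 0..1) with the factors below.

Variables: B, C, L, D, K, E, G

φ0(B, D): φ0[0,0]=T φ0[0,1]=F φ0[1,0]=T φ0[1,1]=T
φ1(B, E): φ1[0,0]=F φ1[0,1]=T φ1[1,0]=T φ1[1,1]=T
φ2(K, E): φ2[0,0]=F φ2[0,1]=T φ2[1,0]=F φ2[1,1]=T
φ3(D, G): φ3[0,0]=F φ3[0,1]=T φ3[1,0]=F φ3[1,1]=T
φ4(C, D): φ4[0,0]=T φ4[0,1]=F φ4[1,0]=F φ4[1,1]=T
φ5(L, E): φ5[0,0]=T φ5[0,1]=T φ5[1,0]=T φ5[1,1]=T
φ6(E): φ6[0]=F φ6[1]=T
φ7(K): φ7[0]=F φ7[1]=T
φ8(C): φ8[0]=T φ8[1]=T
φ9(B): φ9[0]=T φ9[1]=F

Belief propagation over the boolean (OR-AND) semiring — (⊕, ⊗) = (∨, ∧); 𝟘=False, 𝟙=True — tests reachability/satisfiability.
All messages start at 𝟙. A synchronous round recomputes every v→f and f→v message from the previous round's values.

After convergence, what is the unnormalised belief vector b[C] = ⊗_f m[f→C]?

b[C] = [T, F]

init: all messages = 𝟙 over 2 values
r1 m[φ0→B] = [T, T]
r1 m[φ0→D] = [T, T]
r1 m[φ1→B] = [T, T]
r1 m[φ1→E] = [T, T]
r1 m[φ2→K] = [T, T]
r1 m[φ2→E] = [F, T]
r1 m[φ3→D] = [T, T]
r1 m[φ3→G] = [F, T]
r1 m[φ4→C] = [T, T]
r1 m[φ4→D] = [T, T]
r1 m[φ5→L] = [T, T]
r1 m[φ5→E] = [T, T]
r1 m[φ6→E] = [F, T]
r1 m[φ7→K] = [F, T]
r1 m[φ8→C] = [T, T]
r1 m[φ9→B] = [T, F]
r1 m[B→φ0] = [T, T]
r1 m[B→φ1] = [T, T]
r1 m[B→φ9] = [T, T]
r1 m[C→φ4] = [T, T]
r1 m[C→φ8] = [T, T]
r1 m[L→φ5] = [T, T]
r1 m[D→φ0] = [T, T]
r1 m[D→φ3] = [T, T]
r1 m[D→φ4] = [T, T]
r1 m[K→φ2] = [T, T]
r1 m[K→φ7] = [T, T]
r1 m[E→φ1] = [T, T]
r1 m[E→φ2] = [T, T]
r1 m[E→φ5] = [T, T]
r1 m[E→φ6] = [T, T]
r1 m[G→φ3] = [T, T]
r2 m[φ0→B] = [T, T]
r2 m[φ0→D] = [T, T]
r2 m[φ1→B] = [T, T]
r2 m[φ1→E] = [T, T]
r2 m[φ2→K] = [T, T]
r2 m[φ2→E] = [F, T]
r2 m[φ3→D] = [T, T]
r2 m[φ3→G] = [F, T]
r2 m[φ4→C] = [T, T]
r2 m[φ4→D] = [T, T]
r2 m[φ5→L] = [T, T]
r2 m[φ5→E] = [T, T]
r2 m[φ6→E] = [F, T]
r2 m[φ7→K] = [F, T]
r2 m[φ8→C] = [T, T]
r2 m[φ9→B] = [T, F]
r2 m[B→φ0] = [T, F]
r2 m[B→φ1] = [T, F]
r2 m[B→φ9] = [T, T]
r2 m[C→φ4] = [T, T]
r2 m[C→φ8] = [T, T]
r2 m[L→φ5] = [T, T]
r2 m[D→φ0] = [T, T]
r2 m[D→φ3] = [T, T]
r2 m[D→φ4] = [T, T]
r2 m[K→φ2] = [F, T]
r2 m[K→φ7] = [T, T]
r2 m[E→φ1] = [F, T]
r2 m[E→φ2] = [F, T]
r2 m[E→φ5] = [F, T]
r2 m[E→φ6] = [F, T]
r2 m[G→φ3] = [T, T]
r3 m[φ0→B] = [T, T]
r3 m[φ0→D] = [T, F]
r3 m[φ1→B] = [T, T]
r3 m[φ1→E] = [F, T]
r3 m[φ2→K] = [T, T]
r3 m[φ2→E] = [F, T]
r3 m[φ3→D] = [T, T]
r3 m[φ3→G] = [F, T]
r3 m[φ4→C] = [T, T]
r3 m[φ4→D] = [T, T]
r3 m[φ5→L] = [T, T]
r3 m[φ5→E] = [T, T]
r3 m[φ6→E] = [F, T]
r3 m[φ7→K] = [F, T]
r3 m[φ8→C] = [T, T]
r3 m[φ9→B] = [T, F]
r3 m[B→φ0] = [T, F]
r3 m[B→φ1] = [T, F]
r3 m[B→φ9] = [T, T]
r3 m[C→φ4] = [T, T]
r3 m[C→φ8] = [T, T]
r3 m[L→φ5] = [T, T]
r3 m[D→φ0] = [T, T]
r3 m[D→φ3] = [T, T]
r3 m[D→φ4] = [T, T]
r3 m[K→φ2] = [F, T]
r3 m[K→φ7] = [T, T]
r3 m[E→φ1] = [F, T]
r3 m[E→φ2] = [F, T]
r3 m[E→φ5] = [F, T]
r3 m[E→φ6] = [F, T]
r3 m[G→φ3] = [T, T]
r4 m[φ0→B] = [T, T]
r4 m[φ0→D] = [T, F]
r4 m[φ1→B] = [T, T]
r4 m[φ1→E] = [F, T]
r4 m[φ2→K] = [T, T]
r4 m[φ2→E] = [F, T]
r4 m[φ3→D] = [T, T]
r4 m[φ3→G] = [F, T]
r4 m[φ4→C] = [T, T]
r4 m[φ4→D] = [T, T]
r4 m[φ5→L] = [T, T]
r4 m[φ5→E] = [T, T]
r4 m[φ6→E] = [F, T]
r4 m[φ7→K] = [F, T]
r4 m[φ8→C] = [T, T]
r4 m[φ9→B] = [T, F]
r4 m[B→φ0] = [T, F]
r4 m[B→φ1] = [T, F]
r4 m[B→φ9] = [T, T]
r4 m[C→φ4] = [T, T]
r4 m[C→φ8] = [T, T]
r4 m[L→φ5] = [T, T]
r4 m[D→φ0] = [T, T]
r4 m[D→φ3] = [T, F]
r4 m[D→φ4] = [T, F]
r4 m[K→φ2] = [F, T]
r4 m[K→φ7] = [T, T]
r4 m[E→φ1] = [F, T]
r4 m[E→φ2] = [F, T]
r4 m[E→φ5] = [F, T]
r4 m[E→φ6] = [F, T]
r4 m[G→φ3] = [T, T]
r5 m[φ0→B] = [T, T]
r5 m[φ0→D] = [T, F]
r5 m[φ1→B] = [T, T]
r5 m[φ1→E] = [F, T]
r5 m[φ2→K] = [T, T]
r5 m[φ2→E] = [F, T]
r5 m[φ3→D] = [T, T]
r5 m[φ3→G] = [F, T]
r5 m[φ4→C] = [T, F]
r5 m[φ4→D] = [T, T]
r5 m[φ5→L] = [T, T]
r5 m[φ5→E] = [T, T]
r5 m[φ6→E] = [F, T]
r5 m[φ7→K] = [F, T]
r5 m[φ8→C] = [T, T]
r5 m[φ9→B] = [T, F]
r5 m[B→φ0] = [T, F]
r5 m[B→φ1] = [T, F]
r5 m[B→φ9] = [T, T]
r5 m[C→φ4] = [T, T]
r5 m[C→φ8] = [T, T]
r5 m[L→φ5] = [T, T]
r5 m[D→φ0] = [T, T]
r5 m[D→φ3] = [T, F]
r5 m[D→φ4] = [T, F]
r5 m[K→φ2] = [F, T]
r5 m[K→φ7] = [T, T]
r5 m[E→φ1] = [F, T]
r5 m[E→φ2] = [F, T]
r5 m[E→φ5] = [F, T]
r5 m[E→φ6] = [F, T]
r5 m[G→φ3] = [T, T]
r6 m[φ0→B] = [T, T]
r6 m[φ0→D] = [T, F]
r6 m[φ1→B] = [T, T]
r6 m[φ1→E] = [F, T]
r6 m[φ2→K] = [T, T]
r6 m[φ2→E] = [F, T]
r6 m[φ3→D] = [T, T]
r6 m[φ3→G] = [F, T]
r6 m[φ4→C] = [T, F]
r6 m[φ4→D] = [T, T]
r6 m[φ5→L] = [T, T]
r6 m[φ5→E] = [T, T]
r6 m[φ6→E] = [F, T]
r6 m[φ7→K] = [F, T]
r6 m[φ8→C] = [T, T]
r6 m[φ9→B] = [T, F]
r6 m[B→φ0] = [T, F]
r6 m[B→φ1] = [T, F]
r6 m[B→φ9] = [T, T]
r6 m[C→φ4] = [T, T]
r6 m[C→φ8] = [T, F]
r6 m[L→φ5] = [T, T]
r6 m[D→φ0] = [T, T]
r6 m[D→φ3] = [T, F]
r6 m[D→φ4] = [T, F]
r6 m[K→φ2] = [F, T]
r6 m[K→φ7] = [T, T]
r6 m[E→φ1] = [F, T]
r6 m[E→φ2] = [F, T]
r6 m[E→φ5] = [F, T]
r6 m[E→φ6] = [F, T]
r6 m[G→φ3] = [T, T]
r7 m[φ0→B] = [T, T]
r7 m[φ0→D] = [T, F]
r7 m[φ1→B] = [T, T]
r7 m[φ1→E] = [F, T]
r7 m[φ2→K] = [T, T]
r7 m[φ2→E] = [F, T]
r7 m[φ3→D] = [T, T]
r7 m[φ3→G] = [F, T]
r7 m[φ4→C] = [T, F]
r7 m[φ4→D] = [T, T]
r7 m[φ5→L] = [T, T]
r7 m[φ5→E] = [T, T]
r7 m[φ6→E] = [F, T]
r7 m[φ7→K] = [F, T]
r7 m[φ8→C] = [T, T]
r7 m[φ9→B] = [T, F]
r7 m[B→φ0] = [T, F]
r7 m[B→φ1] = [T, F]
r7 m[B→φ9] = [T, T]
r7 m[C→φ4] = [T, T]
r7 m[C→φ8] = [T, F]
r7 m[L→φ5] = [T, T]
r7 m[D→φ0] = [T, T]
r7 m[D→φ3] = [T, F]
r7 m[D→φ4] = [T, F]
r7 m[K→φ2] = [F, T]
r7 m[K→φ7] = [T, T]
r7 m[E→φ1] = [F, T]
r7 m[E→φ2] = [F, T]
r7 m[E→φ5] = [F, T]
r7 m[E→φ6] = [F, T]
r7 m[G→φ3] = [T, T]
fixed point reached at round 7
b[C] = ⊗ incoming = [T, F]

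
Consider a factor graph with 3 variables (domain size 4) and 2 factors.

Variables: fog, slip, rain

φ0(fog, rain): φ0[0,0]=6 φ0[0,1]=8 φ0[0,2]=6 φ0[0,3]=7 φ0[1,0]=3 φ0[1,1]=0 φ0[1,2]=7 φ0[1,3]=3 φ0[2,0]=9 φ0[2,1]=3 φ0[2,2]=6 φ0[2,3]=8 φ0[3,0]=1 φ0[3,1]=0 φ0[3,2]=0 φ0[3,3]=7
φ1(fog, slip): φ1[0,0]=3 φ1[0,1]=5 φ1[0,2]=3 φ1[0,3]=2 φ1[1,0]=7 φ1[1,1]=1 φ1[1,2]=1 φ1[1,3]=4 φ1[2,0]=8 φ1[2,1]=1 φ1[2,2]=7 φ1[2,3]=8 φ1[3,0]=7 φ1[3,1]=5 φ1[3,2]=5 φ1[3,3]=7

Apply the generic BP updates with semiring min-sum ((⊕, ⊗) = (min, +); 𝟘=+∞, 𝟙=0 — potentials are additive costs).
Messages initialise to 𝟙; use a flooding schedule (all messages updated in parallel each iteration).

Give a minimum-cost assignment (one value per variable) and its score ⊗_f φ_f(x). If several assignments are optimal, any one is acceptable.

init: all messages = 𝟙 over 4 values
r1 m[φ0→fog] = [6, 0, 3, 0]
r1 m[φ0→rain] = [1, 0, 0, 3]
r1 m[φ1→fog] = [2, 1, 1, 5]
r1 m[φ1→slip] = [3, 1, 1, 2]
r1 m[fog→φ0] = [0, 0, 0, 0]
r1 m[fog→φ1] = [0, 0, 0, 0]
r1 m[slip→φ1] = [0, 0, 0, 0]
r1 m[rain→φ0] = [0, 0, 0, 0]
r2 m[φ0→fog] = [6, 0, 3, 0]
r2 m[φ0→rain] = [1, 0, 0, 3]
r2 m[φ1→fog] = [2, 1, 1, 5]
r2 m[φ1→slip] = [3, 1, 1, 2]
r2 m[fog→φ0] = [2, 1, 1, 5]
r2 m[fog→φ1] = [6, 0, 3, 0]
r2 m[slip→φ1] = [0, 0, 0, 0]
r2 m[rain→φ0] = [0, 0, 0, 0]
r3 m[φ0→fog] = [6, 0, 3, 0]
r3 m[φ0→rain] = [4, 1, 5, 4]
r3 m[φ1→fog] = [2, 1, 1, 5]
r3 m[φ1→slip] = [7, 1, 1, 4]
r3 m[fog→φ0] = [2, 1, 1, 5]
r3 m[fog→φ1] = [6, 0, 3, 0]
r3 m[slip→φ1] = [0, 0, 0, 0]
r3 m[rain→φ0] = [0, 0, 0, 0]
r4 m[φ0→fog] = [6, 0, 3, 0]
r4 m[φ0→rain] = [4, 1, 5, 4]
r4 m[φ1→fog] = [2, 1, 1, 5]
r4 m[φ1→slip] = [7, 1, 1, 4]
r4 m[fog→φ0] = [2, 1, 1, 5]
r4 m[fog→φ1] = [6, 0, 3, 0]
r4 m[slip→φ1] = [0, 0, 0, 0]
r4 m[rain→φ0] = [0, 0, 0, 0]
fixed point reached at round 4
traceback from fog: (fog=1, slip=1, rain=1), score=1

assignment: (fog=1, slip=1, rain=1); score = 1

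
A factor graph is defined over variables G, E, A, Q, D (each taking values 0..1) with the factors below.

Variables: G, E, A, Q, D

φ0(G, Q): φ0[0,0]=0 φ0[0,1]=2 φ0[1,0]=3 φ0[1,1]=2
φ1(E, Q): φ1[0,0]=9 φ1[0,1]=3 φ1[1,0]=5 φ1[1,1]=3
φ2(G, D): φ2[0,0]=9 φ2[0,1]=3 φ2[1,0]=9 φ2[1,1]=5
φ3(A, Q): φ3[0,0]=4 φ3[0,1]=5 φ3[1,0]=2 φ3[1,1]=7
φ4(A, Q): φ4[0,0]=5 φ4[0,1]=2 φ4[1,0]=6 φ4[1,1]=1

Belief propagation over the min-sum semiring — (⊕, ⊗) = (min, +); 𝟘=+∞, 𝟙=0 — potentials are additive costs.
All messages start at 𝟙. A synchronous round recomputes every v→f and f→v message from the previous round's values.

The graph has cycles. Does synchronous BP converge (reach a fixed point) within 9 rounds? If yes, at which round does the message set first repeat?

init: all messages = 𝟙 over 2 values
r1 m[φ0→G] = [0, 2]
r1 m[φ0→Q] = [0, 2]
r1 m[φ1→E] = [3, 3]
r1 m[φ1→Q] = [5, 3]
r1 m[φ2→G] = [3, 5]
r1 m[φ2→D] = [9, 3]
r1 m[φ3→A] = [4, 2]
r1 m[φ3→Q] = [2, 5]
r1 m[φ4→A] = [2, 1]
r1 m[φ4→Q] = [5, 1]
r1 m[G→φ0] = [0, 0]
r1 m[G→φ2] = [0, 0]
r1 m[E→φ1] = [0, 0]
r1 m[A→φ3] = [0, 0]
r1 m[A→φ4] = [0, 0]
r1 m[Q→φ0] = [0, 0]
r1 m[Q→φ1] = [0, 0]
r1 m[Q→φ3] = [0, 0]
r1 m[Q→φ4] = [0, 0]
r1 m[D→φ2] = [0, 0]
r2 m[φ0→G] = [0, 2]
r2 m[φ0→Q] = [0, 2]
r2 m[φ1→E] = [3, 3]
r2 m[φ1→Q] = [5, 3]
r2 m[φ2→G] = [3, 5]
r2 m[φ2→D] = [9, 3]
r2 m[φ3→A] = [4, 2]
r2 m[φ3→Q] = [2, 5]
r2 m[φ4→A] = [2, 1]
r2 m[φ4→Q] = [5, 1]
r2 m[G→φ0] = [3, 5]
r2 m[G→φ2] = [0, 2]
r2 m[E→φ1] = [0, 0]
r2 m[A→φ3] = [2, 1]
r2 m[A→φ4] = [4, 2]
r2 m[Q→φ0] = [12, 9]
r2 m[Q→φ1] = [7, 8]
r2 m[Q→φ3] = [10, 6]
r2 m[Q→φ4] = [7, 10]
r2 m[D→φ2] = [0, 0]
r3 m[φ0→G] = [11, 11]
r3 m[φ0→Q] = [3, 5]
r3 m[φ1→E] = [11, 11]
r3 m[φ1→Q] = [5, 3]
r3 m[φ2→G] = [3, 5]
r3 m[φ2→D] = [9, 3]
r3 m[φ3→A] = [11, 12]
r3 m[φ3→Q] = [3, 7]
r3 m[φ4→A] = [12, 11]
r3 m[φ4→Q] = [8, 3]
r3 m[G→φ0] = [3, 5]
r3 m[G→φ2] = [0, 2]
r3 m[E→φ1] = [0, 0]
r3 m[A→φ3] = [2, 1]
r3 m[A→φ4] = [4, 2]
r3 m[Q→φ0] = [12, 9]
r3 m[Q→φ1] = [7, 8]
r3 m[Q→φ3] = [10, 6]
r3 m[Q→φ4] = [7, 10]
r3 m[D→φ2] = [0, 0]
r4 m[φ0→G] = [11, 11]
r4 m[φ0→Q] = [3, 5]
r4 m[φ1→E] = [11, 11]
r4 m[φ1→Q] = [5, 3]
r4 m[φ2→G] = [3, 5]
r4 m[φ2→D] = [9, 3]
r4 m[φ3→A] = [11, 12]
r4 m[φ3→Q] = [3, 7]
r4 m[φ4→A] = [12, 11]
r4 m[φ4→Q] = [8, 3]
r4 m[G→φ0] = [3, 5]
r4 m[G→φ2] = [11, 11]
r4 m[E→φ1] = [0, 0]
r4 m[A→φ3] = [12, 11]
r4 m[A→φ4] = [11, 12]
r4 m[Q→φ0] = [16, 13]
r4 m[Q→φ1] = [14, 15]
r4 m[Q→φ3] = [16, 11]
r4 m[Q→φ4] = [11, 15]
r4 m[D→φ2] = [0, 0]
r5 m[φ0→G] = [15, 15]
r5 m[φ0→Q] = [3, 5]
r5 m[φ1→E] = [18, 18]
r5 m[φ1→Q] = [5, 3]
r5 m[φ2→G] = [3, 5]
r5 m[φ2→D] = [20, 14]
r5 m[φ3→A] = [16, 18]
r5 m[φ3→Q] = [13, 17]
r5 m[φ4→A] = [16, 16]
r5 m[φ4→Q] = [16, 13]
r5 m[G→φ0] = [3, 5]
r5 m[G→φ2] = [11, 11]
r5 m[E→φ1] = [0, 0]
r5 m[A→φ3] = [12, 11]
r5 m[A→φ4] = [11, 12]
r5 m[Q→φ0] = [16, 13]
r5 m[Q→φ1] = [14, 15]
r5 m[Q→φ3] = [16, 11]
r5 m[Q→φ4] = [11, 15]
r5 m[D→φ2] = [0, 0]
r6 m[φ0→G] = [15, 15]
r6 m[φ0→Q] = [3, 5]
r6 m[φ1→E] = [18, 18]
r6 m[φ1→Q] = [5, 3]
r6 m[φ2→G] = [3, 5]
r6 m[φ2→D] = [20, 14]
r6 m[φ3→A] = [16, 18]
r6 m[φ3→Q] = [13, 17]
r6 m[φ4→A] = [16, 16]
r6 m[φ4→Q] = [16, 13]
r6 m[G→φ0] = [3, 5]
r6 m[G→φ2] = [15, 15]
r6 m[E→φ1] = [0, 0]
r6 m[A→φ3] = [16, 16]
r6 m[A→φ4] = [16, 18]
r6 m[Q→φ0] = [34, 33]
r6 m[Q→φ1] = [32, 35]
r6 m[Q→φ3] = [24, 21]
r6 m[Q→φ4] = [21, 25]
r6 m[D→φ2] = [0, 0]
r7 m[φ0→G] = [34, 35]
r7 m[φ0→Q] = [3, 5]
r7 m[φ1→E] = [38, 37]
r7 m[φ1→Q] = [5, 3]
r7 m[φ2→G] = [3, 5]
r7 m[φ2→D] = [24, 18]
r7 m[φ3→A] = [26, 26]
r7 m[φ3→Q] = [18, 21]
r7 m[φ4→A] = [26, 26]
r7 m[φ4→Q] = [21, 18]
r7 m[G→φ0] = [3, 5]
r7 m[G→φ2] = [15, 15]
r7 m[E→φ1] = [0, 0]
r7 m[A→φ3] = [16, 16]
r7 m[A→φ4] = [16, 18]
r7 m[Q→φ0] = [34, 33]
r7 m[Q→φ1] = [32, 35]
r7 m[Q→φ3] = [24, 21]
r7 m[Q→φ4] = [21, 25]
r7 m[D→φ2] = [0, 0]
r8 m[φ0→G] = [34, 35]
r8 m[φ0→Q] = [3, 5]
r8 m[φ1→E] = [38, 37]
r8 m[φ1→Q] = [5, 3]
r8 m[φ2→G] = [3, 5]
r8 m[φ2→D] = [24, 18]
r8 m[φ3→A] = [26, 26]
r8 m[φ3→Q] = [18, 21]
r8 m[φ4→A] = [26, 26]
r8 m[φ4→Q] = [21, 18]
r8 m[G→φ0] = [3, 5]
r8 m[G→φ2] = [34, 35]
r8 m[E→φ1] = [0, 0]
r8 m[A→φ3] = [26, 26]
r8 m[A→φ4] = [26, 26]
r8 m[Q→φ0] = [44, 42]
r8 m[Q→φ1] = [42, 44]
r8 m[Q→φ3] = [29, 26]
r8 m[Q→φ4] = [26, 29]
r8 m[D→φ2] = [0, 0]
r9 m[φ0→G] = [44, 44]
r9 m[φ0→Q] = [3, 5]
r9 m[φ1→E] = [47, 47]
r9 m[φ1→Q] = [5, 3]
r9 m[φ2→G] = [3, 5]
r9 m[φ2→D] = [43, 37]
r9 m[φ3→A] = [31, 31]
r9 m[φ3→Q] = [28, 31]
r9 m[φ4→A] = [31, 30]
r9 m[φ4→Q] = [31, 27]
r9 m[G→φ0] = [3, 5]
r9 m[G→φ2] = [34, 35]
r9 m[E→φ1] = [0, 0]
r9 m[A→φ3] = [26, 26]
r9 m[A→φ4] = [26, 26]
r9 m[Q→φ0] = [44, 42]
r9 m[Q→φ1] = [42, 44]
r9 m[Q→φ3] = [29, 26]
r9 m[Q→φ4] = [26, 29]
r9 m[D→φ2] = [0, 0]
no fixed point within 9 rounds

NOT CONVERGED within 9 rounds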